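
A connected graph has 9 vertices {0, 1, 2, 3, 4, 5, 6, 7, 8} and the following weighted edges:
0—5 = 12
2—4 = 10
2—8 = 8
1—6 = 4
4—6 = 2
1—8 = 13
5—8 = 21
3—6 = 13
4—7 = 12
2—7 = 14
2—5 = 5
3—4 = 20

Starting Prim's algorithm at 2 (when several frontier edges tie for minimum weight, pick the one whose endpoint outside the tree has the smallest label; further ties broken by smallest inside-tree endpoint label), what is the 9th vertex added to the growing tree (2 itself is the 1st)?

3

Prim, starting at 2.
Step 1: frontier [2—5 5, 2—8 8, 2—4 10, 2—7 14] → take 2—5 (5); add 5.
Step 2: frontier [2—8 8, 2—4 10, 2—7 14, 0—5 12, 5—8 21] → take 2—8 (8); add 8.
Step 3: frontier [2—4 10, 2—7 14, 0—5 12, 1—8 13] → take 2—4 (10); add 4.
Step 4: frontier [2—7 14, 4—6 2, 4—7 12, 3—4 20, 0—5 12, 1—8 13] → take 4—6 (2); add 6.
Step 5: frontier [2—7 14, 4—7 12, 3—4 20, 0—5 12, 1—6 4, 3—6 13, 1—8 13] → take 1—6 (4); add 1.
Step 6: frontier [2—7 14, 4—7 12, 3—4 20, 0—5 12, 3—6 13] → take 0—5 (12); add 0.
Step 7: frontier [2—7 14, 4—7 12, 3—4 20, 3—6 13] → take 4—7 (12); add 7.
Step 8: frontier [3—4 20, 3—6 13] → take 3—6 (13); add 3.
Vertex order: 2, 5, 8, 4, 6, 1, 0, 7, 3. The 9th vertex is 3.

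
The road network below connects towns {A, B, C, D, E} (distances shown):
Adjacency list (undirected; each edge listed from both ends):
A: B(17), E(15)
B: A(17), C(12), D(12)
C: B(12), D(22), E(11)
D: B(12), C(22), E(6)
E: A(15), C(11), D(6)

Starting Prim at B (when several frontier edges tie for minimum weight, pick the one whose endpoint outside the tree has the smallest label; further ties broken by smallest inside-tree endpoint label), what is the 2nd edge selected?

C-E

Grow the tree from B using Prim:
Step 1: frontier [B–C 12, B–D 12, A–B 17] → take B–C (12); add C.
Step 2: frontier [B–D 12, A–B 17, C–E 11, C–D 22] → take C–E (11); add E.
Step 3: frontier [B–D 12, A–B 17, C–D 22, D–E 6, A–E 15] → take D–E (6); add D.
Step 4: frontier [A–B 17, A–E 15] → take A–E (15); add A.
The 2nd edge added is C–E.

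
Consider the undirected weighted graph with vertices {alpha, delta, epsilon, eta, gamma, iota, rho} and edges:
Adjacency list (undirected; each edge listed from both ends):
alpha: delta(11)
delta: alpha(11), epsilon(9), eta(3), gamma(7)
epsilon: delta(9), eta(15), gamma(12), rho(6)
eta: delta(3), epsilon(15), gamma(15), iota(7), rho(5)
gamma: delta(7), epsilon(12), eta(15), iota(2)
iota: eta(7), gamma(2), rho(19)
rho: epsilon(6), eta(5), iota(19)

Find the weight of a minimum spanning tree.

34

Kruskal: consider edges lightest-first.
gamma-iota (2): add. Components now {gamma,iota} {eta} {delta} {alpha} {rho} {epsilon}
delta-eta (3): add. Components now {gamma,iota} {delta,eta} {alpha} {rho} {epsilon}
eta-rho (5): add. Components now {gamma,iota} {delta,eta,rho} {alpha} {epsilon}
epsilon-rho (6): add. Components now {gamma,iota} {delta,epsilon,eta,rho} {alpha}
delta-gamma (7): add. Components now {delta,epsilon,eta,gamma,iota,rho} {alpha}
eta-iota (7): skip — eta and iota already connected.
delta-epsilon (9): skip — delta and epsilon already connected.
alpha-delta (11): add. Components now {alpha,delta,epsilon,eta,gamma,iota,rho}
MST edges: gamma-iota, delta-eta, eta-rho, epsilon-rho, delta-gamma, alpha-delta; total weight 2+3+5+6+7+11 = 34.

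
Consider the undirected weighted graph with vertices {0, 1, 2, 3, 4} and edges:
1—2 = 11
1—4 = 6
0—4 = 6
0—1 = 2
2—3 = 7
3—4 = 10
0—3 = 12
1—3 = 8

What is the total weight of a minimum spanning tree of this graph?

23

Kruskal: consider edges lightest-first.
0—1 (2): add — endpoints in different components.
0—4 (6): add — endpoints in different components.
1—4 (6): skip — 1 and 4 already connected.
2—3 (7): add — endpoints in different components.
1—3 (8): add — endpoints in different components.
MST edges: 0—1, 0—4, 2—3, 1—3; total weight 2+6+7+8 = 23.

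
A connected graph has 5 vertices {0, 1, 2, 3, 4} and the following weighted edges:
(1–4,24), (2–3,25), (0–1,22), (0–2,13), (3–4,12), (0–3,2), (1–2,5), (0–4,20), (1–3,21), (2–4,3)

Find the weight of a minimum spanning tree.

Prim, starting at 0.
Step 1: cheapest edge leaving the tree is 0–3 (2); add 3.
Step 2: cheapest edge leaving the tree is 3–4 (12); add 4.
Step 3: cheapest edge leaving the tree is 2–4 (3); add 2.
Step 4: cheapest edge leaving the tree is 1–2 (5); add 1.
MST edges: 0–3, 3–4, 2–4, 1–2; total weight 2+12+3+5 = 22.

22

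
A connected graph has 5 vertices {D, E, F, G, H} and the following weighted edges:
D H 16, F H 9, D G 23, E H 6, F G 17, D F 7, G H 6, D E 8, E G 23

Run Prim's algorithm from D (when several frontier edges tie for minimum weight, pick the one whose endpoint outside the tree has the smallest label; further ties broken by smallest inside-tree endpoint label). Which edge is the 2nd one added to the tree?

D-E

Prim's algorithm from D:
Step 1: frontier [D F 7, D E 8, D H 16, D G 23] → take D F (7); add F.
Step 2: frontier [D E 8, D H 16, D G 23, F H 9, F G 17] → take D E (8); add E.
Step 3: frontier [D H 16, D G 23, E H 6, E G 23, F H 9, F G 17] → take E H (6); add H.
Step 4: frontier [D G 23, E G 23, F G 17, G H 6] → take G H (6); add G.
The 2nd edge added is D E.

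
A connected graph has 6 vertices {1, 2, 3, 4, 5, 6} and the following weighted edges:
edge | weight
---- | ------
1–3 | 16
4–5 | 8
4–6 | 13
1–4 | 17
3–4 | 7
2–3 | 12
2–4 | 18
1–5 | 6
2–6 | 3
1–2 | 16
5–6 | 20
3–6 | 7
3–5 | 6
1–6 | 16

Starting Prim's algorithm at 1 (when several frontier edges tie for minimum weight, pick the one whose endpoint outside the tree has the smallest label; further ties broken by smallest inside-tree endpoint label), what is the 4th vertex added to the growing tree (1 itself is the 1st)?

Grow the tree from 1 using Prim:
Step 1: cheapest edge leaving the tree is 1–5 (6); add 5.
Step 2: cheapest edge leaving the tree is 3–5 (6); add 3.
Step 3: cheapest edge leaving the tree is 3–4 (7); add 4.
Step 4: cheapest edge leaving the tree is 3–6 (7); add 6.
Step 5: cheapest edge leaving the tree is 2–6 (3); add 2.
Vertex order: 1, 5, 3, 4, 6, 2. The 4th vertex is 4.

4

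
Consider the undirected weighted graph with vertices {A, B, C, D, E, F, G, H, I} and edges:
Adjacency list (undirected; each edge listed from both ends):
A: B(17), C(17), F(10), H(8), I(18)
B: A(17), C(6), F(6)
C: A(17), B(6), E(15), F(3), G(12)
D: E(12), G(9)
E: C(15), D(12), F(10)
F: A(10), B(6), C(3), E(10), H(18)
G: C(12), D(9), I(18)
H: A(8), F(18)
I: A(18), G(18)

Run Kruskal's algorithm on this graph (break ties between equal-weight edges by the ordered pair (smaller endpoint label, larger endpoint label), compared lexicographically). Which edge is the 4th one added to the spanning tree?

D-G

Kruskal: consider edges lightest-first.
C–F (3): add — endpoints in different components.
B–C (6): add — endpoints in different components.
B–F (6): skip — B and F already connected.
A–H (8): add — endpoints in different components.
D–G (9): add — endpoints in different components.
A–F (10): add — endpoints in different components.
E–F (10): add — endpoints in different components.
C–G (12): add — endpoints in different components.
D–E (12): skip — D and E already connected.
C–E (15): skip — C and E already connected.
A–B (17): skip — A and B already connected.
A–C (17): skip — A and C already connected.
A–I (18): add — endpoints in different components.
The 4th edge added is D–G.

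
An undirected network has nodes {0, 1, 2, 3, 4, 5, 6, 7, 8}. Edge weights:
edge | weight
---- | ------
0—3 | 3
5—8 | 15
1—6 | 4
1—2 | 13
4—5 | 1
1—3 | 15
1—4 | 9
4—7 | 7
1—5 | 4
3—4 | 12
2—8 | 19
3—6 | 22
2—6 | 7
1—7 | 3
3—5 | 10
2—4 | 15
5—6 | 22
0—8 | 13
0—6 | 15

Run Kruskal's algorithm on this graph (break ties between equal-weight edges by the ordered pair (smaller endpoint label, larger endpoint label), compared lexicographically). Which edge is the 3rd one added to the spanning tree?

1-7

Sort edges by weight, then run Kruskal:
4—5 (1): add — endpoints in different components.
0—3 (3): add — endpoints in different components.
1—7 (3): add — endpoints in different components.
1—5 (4): add — endpoints in different components.
1—6 (4): add — endpoints in different components.
2—6 (7): add — endpoints in different components.
4—7 (7): skip — 4 and 7 already connected.
1—4 (9): skip — 1 and 4 already connected.
3—5 (10): add — endpoints in different components.
3—4 (12): skip — 3 and 4 already connected.
0—8 (13): add — endpoints in different components.
The 3rd edge added is 1—7.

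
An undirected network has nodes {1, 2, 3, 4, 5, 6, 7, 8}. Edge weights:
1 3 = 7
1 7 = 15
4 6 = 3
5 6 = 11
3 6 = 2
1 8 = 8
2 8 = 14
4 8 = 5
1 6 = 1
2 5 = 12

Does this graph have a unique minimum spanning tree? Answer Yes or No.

Yes

Sort edges by weight, then run Kruskal:
1 6 (1): add — endpoints in different components.
3 6 (2): add — endpoints in different components.
4 6 (3): add — endpoints in different components.
4 8 (5): add — endpoints in different components.
1 3 (7): skip — 1 and 3 already connected.
1 8 (8): skip — 1 and 8 already connected.
5 6 (11): add — endpoints in different components.
2 5 (12): add — endpoints in different components.
2 8 (14): skip — 2 and 8 already connected.
1 7 (15): add — endpoints in different components.
Every non-tree edge has weight strictly greater than the heaviest edge on the tree path between its endpoints, so the MST is unique.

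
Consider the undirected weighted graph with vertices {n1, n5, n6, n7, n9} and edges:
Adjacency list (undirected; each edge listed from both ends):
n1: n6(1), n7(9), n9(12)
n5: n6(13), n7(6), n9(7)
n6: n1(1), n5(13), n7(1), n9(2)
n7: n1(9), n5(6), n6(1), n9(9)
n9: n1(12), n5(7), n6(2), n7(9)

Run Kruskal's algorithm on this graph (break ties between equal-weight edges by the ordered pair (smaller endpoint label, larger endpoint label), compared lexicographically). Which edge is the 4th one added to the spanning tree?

n5-n7

Sort edges by weight, then run Kruskal:
n1-n6 (1): add — endpoints in different components.
n6-n7 (1): add — endpoints in different components.
n6-n9 (2): add — endpoints in different components.
n5-n7 (6): add — endpoints in different components.
The 4th edge added is n5-n7.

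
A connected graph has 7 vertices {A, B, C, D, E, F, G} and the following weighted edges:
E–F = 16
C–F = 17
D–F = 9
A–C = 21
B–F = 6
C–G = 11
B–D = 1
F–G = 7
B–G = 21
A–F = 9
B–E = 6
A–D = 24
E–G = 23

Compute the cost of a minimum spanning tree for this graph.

40

Kruskal's algorithm — process edges by increasing weight (ties by edge label):
B–D (1): add — endpoints in different components.
B–E (6): add — endpoints in different components.
B–F (6): add — endpoints in different components.
F–G (7): add — endpoints in different components.
A–F (9): add — endpoints in different components.
D–F (9): skip — D and F already connected.
C–G (11): add — endpoints in different components.
MST edges: B–D, B–E, B–F, F–G, A–F, C–G; total weight 1+6+6+7+9+11 = 40.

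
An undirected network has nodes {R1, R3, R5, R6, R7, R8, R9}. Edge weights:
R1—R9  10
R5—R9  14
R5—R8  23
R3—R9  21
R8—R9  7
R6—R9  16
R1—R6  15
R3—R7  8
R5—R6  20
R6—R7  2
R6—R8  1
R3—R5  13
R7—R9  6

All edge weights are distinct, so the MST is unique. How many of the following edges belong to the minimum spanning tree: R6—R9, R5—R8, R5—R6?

Sort edges by weight, then run Kruskal:
R6—R8 (1): add — endpoints in different components.
R6—R7 (2): add — endpoints in different components.
R7—R9 (6): add — endpoints in different components.
R8—R9 (7): skip — R9 and R8 already connected.
R3—R7 (8): add — endpoints in different components.
R1—R9 (10): add — endpoints in different components.
R3—R5 (13): add — endpoints in different components.
MST edge set: {R6—R8, R6—R7, R7—R9, R3—R7, R1—R9, R3—R5}.
Of the listed edges, {} are in the MST → 0.

0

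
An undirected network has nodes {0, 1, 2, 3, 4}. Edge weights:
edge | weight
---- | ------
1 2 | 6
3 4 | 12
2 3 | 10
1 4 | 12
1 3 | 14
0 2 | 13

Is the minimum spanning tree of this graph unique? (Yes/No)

Kruskal: consider edges lightest-first.
1 2 (6): add. Components now {0} {1,2} {3} {4}
2 3 (10): add. Components now {0} {1,2,3} {4}
1 4 (12): add. Components now {0} {1,2,3,4}
3 4 (12): skip — 3 and 4 already connected.
0 2 (13): add. Components now {0,1,2,3,4}
Non-tree edge 3 4 has weight 12, equal to the heaviest edge on its tree cycle — swapping gives another MST of the same weight. Not unique.

No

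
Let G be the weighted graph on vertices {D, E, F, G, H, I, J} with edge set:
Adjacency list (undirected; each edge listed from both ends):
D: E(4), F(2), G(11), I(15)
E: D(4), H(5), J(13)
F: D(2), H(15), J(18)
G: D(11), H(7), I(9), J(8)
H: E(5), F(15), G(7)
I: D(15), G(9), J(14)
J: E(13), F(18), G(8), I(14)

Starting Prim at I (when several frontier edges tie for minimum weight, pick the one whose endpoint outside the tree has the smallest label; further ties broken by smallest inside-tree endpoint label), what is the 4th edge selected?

D-E

Prim, starting at I.
Step 1: cheapest edge leaving the tree is G I (9); add G.
Step 2: cheapest edge leaving the tree is G H (7); add H.
Step 3: cheapest edge leaving the tree is E H (5); add E.
Step 4: cheapest edge leaving the tree is D E (4); add D.
Step 5: cheapest edge leaving the tree is D F (2); add F.
Step 6: cheapest edge leaving the tree is G J (8); add J.
The 4th edge added is D E.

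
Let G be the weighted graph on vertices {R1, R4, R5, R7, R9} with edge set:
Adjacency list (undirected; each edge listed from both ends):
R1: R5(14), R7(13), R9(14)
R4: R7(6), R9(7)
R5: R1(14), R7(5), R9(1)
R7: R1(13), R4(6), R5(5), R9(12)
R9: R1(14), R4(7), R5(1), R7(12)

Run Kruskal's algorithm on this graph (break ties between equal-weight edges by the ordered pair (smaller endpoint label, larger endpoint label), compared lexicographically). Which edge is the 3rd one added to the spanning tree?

Sort edges by weight, then run Kruskal:
R5 R9 (1): add. Components now {R7} {R5,R9} {R4} {R1}
R5 R7 (5): add. Components now {R5,R7,R9} {R4} {R1}
R4 R7 (6): add. Components now {R4,R5,R7,R9} {R1}
R4 R9 (7): skip — R9 and R4 already connected.
R7 R9 (12): skip — R7 and R9 already connected.
R1 R7 (13): add. Components now {R1,R4,R5,R7,R9}
The 3rd edge added is R4 R7.

R4-R7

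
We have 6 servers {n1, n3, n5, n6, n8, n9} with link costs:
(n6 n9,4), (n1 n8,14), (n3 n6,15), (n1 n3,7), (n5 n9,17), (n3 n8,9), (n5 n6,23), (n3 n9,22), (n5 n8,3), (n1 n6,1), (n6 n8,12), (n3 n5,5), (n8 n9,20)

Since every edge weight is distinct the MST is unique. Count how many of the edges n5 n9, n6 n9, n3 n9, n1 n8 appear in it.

Kruskal: consider edges lightest-first.
n1 n6 (1): add — endpoints in different components.
n5 n8 (3): add — endpoints in different components.
n6 n9 (4): add — endpoints in different components.
n3 n5 (5): add — endpoints in different components.
n1 n3 (7): add — endpoints in different components.
MST edge set: {n1 n6, n5 n8, n6 n9, n3 n5, n1 n3}.
Of the listed edges, {n6 n9} are in the MST → 1.

1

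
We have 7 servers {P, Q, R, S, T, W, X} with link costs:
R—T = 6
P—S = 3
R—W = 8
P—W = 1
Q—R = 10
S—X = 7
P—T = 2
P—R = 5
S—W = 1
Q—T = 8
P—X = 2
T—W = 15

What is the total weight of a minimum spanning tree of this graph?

Prim's algorithm from R:
Step 1: cheapest edge leaving the tree is P—R (5); add P.
Step 2: cheapest edge leaving the tree is P—W (1); add W.
Step 3: cheapest edge leaving the tree is S—W (1); add S.
Step 4: cheapest edge leaving the tree is P—T (2); add T.
Step 5: cheapest edge leaving the tree is P—X (2); add X.
Step 6: cheapest edge leaving the tree is Q—T (8); add Q.
MST edges: P—R, P—W, S—W, P—T, P—X, Q—T; total weight 5+1+1+2+2+8 = 19.

19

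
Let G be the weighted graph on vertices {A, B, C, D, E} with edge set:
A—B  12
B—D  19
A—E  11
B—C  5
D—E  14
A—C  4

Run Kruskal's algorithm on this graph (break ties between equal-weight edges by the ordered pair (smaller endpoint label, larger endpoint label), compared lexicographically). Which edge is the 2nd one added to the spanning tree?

Kruskal's algorithm — process edges by increasing weight (ties by edge label):
A—C (4): add — endpoints in different components.
B—C (5): add — endpoints in different components.
A—E (11): add — endpoints in different components.
A—B (12): skip — A and B already connected.
D—E (14): add — endpoints in different components.
The 2nd edge added is B—C.

B-C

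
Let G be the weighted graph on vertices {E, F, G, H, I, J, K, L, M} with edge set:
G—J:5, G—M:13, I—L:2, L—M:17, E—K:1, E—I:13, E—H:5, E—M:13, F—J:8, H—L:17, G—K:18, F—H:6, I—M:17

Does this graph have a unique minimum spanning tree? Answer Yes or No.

Sort edges by weight, then run Kruskal:
E—K (1): add — endpoints in different components.
I—L (2): add — endpoints in different components.
E—H (5): add — endpoints in different components.
G—J (5): add — endpoints in different components.
F—H (6): add — endpoints in different components.
F—J (8): add — endpoints in different components.
E—I (13): add — endpoints in different components.
E—M (13): add — endpoints in different components.
Non-tree edge G—M has weight 13, equal to the heaviest edge on its tree cycle — swapping gives another MST of the same weight. Not unique.

No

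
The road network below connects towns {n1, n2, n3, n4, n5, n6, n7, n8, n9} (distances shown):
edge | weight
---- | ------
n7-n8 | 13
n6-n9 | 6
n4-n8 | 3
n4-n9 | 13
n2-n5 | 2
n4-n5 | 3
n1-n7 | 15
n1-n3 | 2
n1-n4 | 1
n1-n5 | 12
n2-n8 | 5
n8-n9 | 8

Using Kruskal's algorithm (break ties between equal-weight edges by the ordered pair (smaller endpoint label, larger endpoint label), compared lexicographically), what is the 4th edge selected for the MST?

n4-n5

Sort edges by weight, then run Kruskal:
n1-n4 (1): add — endpoints in different components.
n1-n3 (2): add — endpoints in different components.
n2-n5 (2): add — endpoints in different components.
n4-n5 (3): add — endpoints in different components.
n4-n8 (3): add — endpoints in different components.
n2-n8 (5): skip — n2 and n8 already connected.
n6-n9 (6): add — endpoints in different components.
n8-n9 (8): add — endpoints in different components.
n1-n5 (12): skip — n1 and n5 already connected.
n4-n9 (13): skip — n4 and n9 already connected.
n7-n8 (13): add — endpoints in different components.
The 4th edge added is n4-n5.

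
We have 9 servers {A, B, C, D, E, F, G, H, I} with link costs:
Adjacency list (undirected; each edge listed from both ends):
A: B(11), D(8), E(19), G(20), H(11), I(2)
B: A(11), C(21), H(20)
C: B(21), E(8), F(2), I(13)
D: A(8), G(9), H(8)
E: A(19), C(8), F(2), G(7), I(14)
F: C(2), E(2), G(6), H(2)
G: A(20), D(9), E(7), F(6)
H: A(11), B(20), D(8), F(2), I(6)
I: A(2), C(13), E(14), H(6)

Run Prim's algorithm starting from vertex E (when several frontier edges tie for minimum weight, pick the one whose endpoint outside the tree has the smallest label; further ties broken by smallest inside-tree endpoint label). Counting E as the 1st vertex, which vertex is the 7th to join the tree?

A

Prim's algorithm from E:
Step 1: cheapest edge leaving the tree is E–F (2); add F.
Step 2: cheapest edge leaving the tree is C–F (2); add C.
Step 3: cheapest edge leaving the tree is F–H (2); add H.
Step 4: cheapest edge leaving the tree is F–G (6); add G.
Step 5: cheapest edge leaving the tree is H–I (6); add I.
Step 6: cheapest edge leaving the tree is A–I (2); add A.
Step 7: cheapest edge leaving the tree is A–D (8); add D.
Step 8: cheapest edge leaving the tree is A–B (11); add B.
Vertex order: E, F, C, H, G, I, A, D, B. The 7th vertex is A.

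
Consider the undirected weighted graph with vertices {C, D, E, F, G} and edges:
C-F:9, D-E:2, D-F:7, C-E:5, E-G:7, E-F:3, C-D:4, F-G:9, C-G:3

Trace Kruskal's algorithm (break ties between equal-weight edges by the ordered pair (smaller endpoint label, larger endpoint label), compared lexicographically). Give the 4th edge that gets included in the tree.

C-D

Kruskal's algorithm — process edges by increasing weight (ties by edge label):
D-E (2): add. Components now {C} {D,E} {F} {G}
C-G (3): add. Components now {C,G} {D,E} {F}
E-F (3): add. Components now {C,G} {D,E,F}
C-D (4): add. Components now {C,D,E,F,G}
The 4th edge added is C-D.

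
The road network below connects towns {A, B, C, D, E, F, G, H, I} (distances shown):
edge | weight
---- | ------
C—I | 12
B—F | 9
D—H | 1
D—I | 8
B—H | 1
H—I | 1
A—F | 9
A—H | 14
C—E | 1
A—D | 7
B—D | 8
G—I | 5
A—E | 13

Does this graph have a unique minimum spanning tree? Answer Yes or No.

No

Kruskal: consider edges lightest-first.
B—H (1): add — endpoints in different components.
C—E (1): add — endpoints in different components.
D—H (1): add — endpoints in different components.
H—I (1): add — endpoints in different components.
G—I (5): add — endpoints in different components.
A—D (7): add — endpoints in different components.
B—D (8): skip — B and D already connected.
D—I (8): skip — D and I already connected.
A—F (9): add — endpoints in different components.
B—F (9): skip — B and F already connected.
C—I (12): add — endpoints in different components.
Non-tree edge B—F has weight 9, equal to the heaviest edge on its tree cycle — swapping gives another MST of the same weight. Not unique.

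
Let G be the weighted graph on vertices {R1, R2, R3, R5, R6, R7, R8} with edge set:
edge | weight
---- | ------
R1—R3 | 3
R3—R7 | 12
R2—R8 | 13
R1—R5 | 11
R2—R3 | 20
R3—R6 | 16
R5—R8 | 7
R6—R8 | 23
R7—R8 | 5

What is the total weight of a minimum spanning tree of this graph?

55

Kruskal: consider edges lightest-first.
R1—R3 (3): add — endpoints in different components.
R7—R8 (5): add — endpoints in different components.
R5—R8 (7): add — endpoints in different components.
R1—R5 (11): add — endpoints in different components.
R3—R7 (12): skip — R3 and R7 already connected.
R2—R8 (13): add — endpoints in different components.
R3—R6 (16): add — endpoints in different components.
MST edges: R1—R3, R7—R8, R5—R8, R1—R5, R2—R8, R3—R6; total weight 3+5+7+11+13+16 = 55.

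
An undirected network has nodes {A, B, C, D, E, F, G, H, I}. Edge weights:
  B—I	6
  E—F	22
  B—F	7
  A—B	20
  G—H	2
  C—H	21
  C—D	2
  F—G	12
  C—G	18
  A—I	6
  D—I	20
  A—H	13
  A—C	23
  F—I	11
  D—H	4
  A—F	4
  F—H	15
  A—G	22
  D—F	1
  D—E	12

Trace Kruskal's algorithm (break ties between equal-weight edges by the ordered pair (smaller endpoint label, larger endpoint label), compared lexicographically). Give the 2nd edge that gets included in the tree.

C-D

Kruskal: consider edges lightest-first.
D—F (1): add — endpoints in different components.
C—D (2): add — endpoints in different components.
G—H (2): add — endpoints in different components.
A—F (4): add — endpoints in different components.
D—H (4): add — endpoints in different components.
A—I (6): add — endpoints in different components.
B—I (6): add — endpoints in different components.
B—F (7): skip — B and F already connected.
F—I (11): skip — F and I already connected.
D—E (12): add — endpoints in different components.
The 2nd edge added is C—D.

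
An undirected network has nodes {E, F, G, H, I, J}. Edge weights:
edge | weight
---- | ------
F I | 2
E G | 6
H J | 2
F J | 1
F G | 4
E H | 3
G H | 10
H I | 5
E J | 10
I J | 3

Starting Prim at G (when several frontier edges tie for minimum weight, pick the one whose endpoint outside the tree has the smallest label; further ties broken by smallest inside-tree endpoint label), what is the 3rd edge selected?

Prim, starting at G.
Step 1: frontier [F G 4, E G 6, G H 10] → take F G (4); add F.
Step 2: frontier [F J 1, F I 2, E G 6, G H 10] → take F J (1); add J.
Step 3: frontier [F I 2, E G 6, G H 10, H J 2, I J 3, E J 10] → take H J (2); add H.
Step 4: frontier [F I 2, E G 6, E H 3, H I 5, I J 3, E J 10] → take F I (2); add I.
Step 5: frontier [E G 6, E H 3, E J 10] → take E H (3); add E.
The 3rd edge added is H J.

H-J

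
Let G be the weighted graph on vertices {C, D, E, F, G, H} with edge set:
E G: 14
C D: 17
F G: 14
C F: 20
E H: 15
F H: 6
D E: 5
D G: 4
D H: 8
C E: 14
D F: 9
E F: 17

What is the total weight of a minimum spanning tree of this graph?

Grow the tree from E using Prim:
Step 1: frontier [D E 5, C E 14, E G 14, E H 15, E F 17] → take D E (5); add D.
Step 2: frontier [D G 4, D H 8, D F 9, C D 17, C E 14, E G 14, E H 15, E F 17] → take D G (4); add G.
Step 3: frontier [D H 8, D F 9, C D 17, C E 14, E H 15, E F 17, F G 14] → take D H (8); add H.
Step 4: frontier [D F 9, C D 17, C E 14, E F 17, F G 14, F H 6] → take F H (6); add F.
Step 5: frontier [C D 17, C E 14, C F 20] → take C E (14); add C.
MST edges: D E, D G, D H, F H, C E; total weight 5+4+8+6+14 = 37.

37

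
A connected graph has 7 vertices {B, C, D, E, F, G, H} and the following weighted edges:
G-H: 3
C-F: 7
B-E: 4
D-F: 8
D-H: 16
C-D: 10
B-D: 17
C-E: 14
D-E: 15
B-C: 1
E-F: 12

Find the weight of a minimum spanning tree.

Grow the tree from C using Prim:
Step 1: frontier [B-C 1, C-F 7, C-D 10, C-E 14] → take B-C (1); add B.
Step 2: frontier [B-E 4, B-D 17, C-F 7, C-D 10, C-E 14] → take B-E (4); add E.
Step 3: frontier [B-D 17, C-F 7, C-D 10, E-F 12, D-E 15] → take C-F (7); add F.
Step 4: frontier [B-D 17, C-D 10, D-E 15, D-F 8] → take D-F (8); add D.
Step 5: frontier [D-H 16] → take D-H (16); add H.
Step 6: frontier [G-H 3] → take G-H (3); add G.
MST edges: B-C, B-E, C-F, D-F, D-H, G-H; total weight 1+4+7+8+16+3 = 39.

39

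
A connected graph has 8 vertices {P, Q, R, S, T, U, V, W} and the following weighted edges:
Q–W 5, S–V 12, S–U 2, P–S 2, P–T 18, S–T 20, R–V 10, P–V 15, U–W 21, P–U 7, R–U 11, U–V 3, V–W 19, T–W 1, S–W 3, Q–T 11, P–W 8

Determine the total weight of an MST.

Kruskal's algorithm — process edges by increasing weight (ties by edge label):
T–W (1): add — endpoints in different components.
P–S (2): add — endpoints in different components.
S–U (2): add — endpoints in different components.
S–W (3): add — endpoints in different components.
U–V (3): add — endpoints in different components.
Q–W (5): add — endpoints in different components.
P–U (7): skip — U and P already connected.
P–W (8): skip — P and W already connected.
R–V (10): add — endpoints in different components.
MST edges: T–W, P–S, S–U, S–W, U–V, Q–W, R–V; total weight 1+2+2+3+3+5+10 = 26.

26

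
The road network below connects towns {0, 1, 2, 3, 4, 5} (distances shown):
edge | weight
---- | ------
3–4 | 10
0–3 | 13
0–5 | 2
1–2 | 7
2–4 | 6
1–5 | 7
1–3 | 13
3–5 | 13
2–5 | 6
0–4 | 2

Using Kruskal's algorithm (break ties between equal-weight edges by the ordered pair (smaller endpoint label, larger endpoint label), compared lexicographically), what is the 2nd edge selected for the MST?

Kruskal: consider edges lightest-first.
0–4 (2): add. Components now {0,4} {1} {2} {3} {5}
0–5 (2): add. Components now {0,4,5} {1} {2} {3}
2–4 (6): add. Components now {0,2,4,5} {1} {3}
2–5 (6): skip — 2 and 5 already connected.
1–2 (7): add. Components now {0,1,2,4,5} {3}
1–5 (7): skip — 1 and 5 already connected.
3–4 (10): add. Components now {0,1,2,3,4,5}
The 2nd edge added is 0–5.

0-5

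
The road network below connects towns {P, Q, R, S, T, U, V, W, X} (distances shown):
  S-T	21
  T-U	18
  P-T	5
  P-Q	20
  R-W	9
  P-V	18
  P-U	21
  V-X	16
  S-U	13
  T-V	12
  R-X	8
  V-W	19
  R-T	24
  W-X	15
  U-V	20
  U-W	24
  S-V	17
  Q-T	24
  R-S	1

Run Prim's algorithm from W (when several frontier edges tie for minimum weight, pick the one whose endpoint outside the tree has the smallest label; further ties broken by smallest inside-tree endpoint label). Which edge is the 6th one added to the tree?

Grow the tree from W using Prim:
Step 1: cheapest edge leaving the tree is R-W (9); add R.
Step 2: cheapest edge leaving the tree is R-S (1); add S.
Step 3: cheapest edge leaving the tree is R-X (8); add X.
Step 4: cheapest edge leaving the tree is S-U (13); add U.
Step 5: cheapest edge leaving the tree is V-X (16); add V.
Step 6: cheapest edge leaving the tree is T-V (12); add T.
Step 7: cheapest edge leaving the tree is P-T (5); add P.
Step 8: cheapest edge leaving the tree is P-Q (20); add Q.
The 6th edge added is T-V.

T-V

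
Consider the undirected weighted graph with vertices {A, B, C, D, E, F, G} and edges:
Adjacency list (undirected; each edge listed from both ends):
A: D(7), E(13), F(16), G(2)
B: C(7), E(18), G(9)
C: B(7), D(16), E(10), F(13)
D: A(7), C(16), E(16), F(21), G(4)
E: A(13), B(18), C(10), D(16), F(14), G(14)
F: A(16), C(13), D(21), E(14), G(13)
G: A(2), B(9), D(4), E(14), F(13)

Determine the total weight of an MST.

45

Sort edges by weight, then run Kruskal:
A G (2): add. Components now {A,G} {B} {C} {D} {E} {F}
D G (4): add. Components now {A,D,G} {B} {C} {E} {F}
A D (7): skip — A and D already connected.
B C (7): add. Components now {A,D,G} {B,C} {E} {F}
B G (9): add. Components now {A,B,C,D,G} {E} {F}
C E (10): add. Components now {A,B,C,D,E,G} {F}
A E (13): skip — A and E already connected.
C F (13): add. Components now {A,B,C,D,E,F,G}
MST edges: A G, D G, B C, B G, C E, C F; total weight 2+4+7+9+10+13 = 45.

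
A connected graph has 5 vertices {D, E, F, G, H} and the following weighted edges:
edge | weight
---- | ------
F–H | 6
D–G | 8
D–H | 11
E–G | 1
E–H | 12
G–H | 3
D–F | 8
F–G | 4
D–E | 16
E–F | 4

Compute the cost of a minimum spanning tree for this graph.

Prim, starting at H.
Step 1: frontier [G–H 3, F–H 6, D–H 11, E–H 12] → take G–H (3); add G.
Step 2: frontier [E–G 1, F–G 4, D–G 8, F–H 6, D–H 11, E–H 12] → take E–G (1); add E.
Step 3: frontier [E–F 4, D–E 16, F–G 4, D–G 8, F–H 6, D–H 11] → take E–F (4); add F.
Step 4: frontier [D–E 16, D–F 8, D–G 8, D–H 11] → take D–F (8); add D.
MST edges: G–H, E–G, E–F, D–F; total weight 3+1+4+8 = 16.

16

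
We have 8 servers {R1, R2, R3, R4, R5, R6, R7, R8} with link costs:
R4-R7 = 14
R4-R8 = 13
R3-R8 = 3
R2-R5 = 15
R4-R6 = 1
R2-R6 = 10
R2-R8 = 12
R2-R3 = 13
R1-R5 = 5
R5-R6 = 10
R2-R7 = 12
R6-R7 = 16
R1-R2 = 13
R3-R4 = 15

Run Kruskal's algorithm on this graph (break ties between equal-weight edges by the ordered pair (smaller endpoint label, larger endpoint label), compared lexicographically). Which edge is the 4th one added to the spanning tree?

R2-R6

Kruskal's algorithm — process edges by increasing weight (ties by edge label):
R4-R6 (1): add — endpoints in different components.
R3-R8 (3): add — endpoints in different components.
R1-R5 (5): add — endpoints in different components.
R2-R6 (10): add — endpoints in different components.
R5-R6 (10): add — endpoints in different components.
R2-R7 (12): add — endpoints in different components.
R2-R8 (12): add — endpoints in different components.
The 4th edge added is R2-R6.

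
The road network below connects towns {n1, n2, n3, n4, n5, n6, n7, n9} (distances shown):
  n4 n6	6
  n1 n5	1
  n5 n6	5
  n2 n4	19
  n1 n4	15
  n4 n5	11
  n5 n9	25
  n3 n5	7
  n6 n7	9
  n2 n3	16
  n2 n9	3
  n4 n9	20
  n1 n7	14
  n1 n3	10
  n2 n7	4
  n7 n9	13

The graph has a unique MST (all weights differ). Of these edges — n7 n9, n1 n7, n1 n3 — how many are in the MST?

Kruskal: consider edges lightest-first.
n1 n5 (1): add — endpoints in different components.
n2 n9 (3): add — endpoints in different components.
n2 n7 (4): add — endpoints in different components.
n5 n6 (5): add — endpoints in different components.
n4 n6 (6): add — endpoints in different components.
n3 n5 (7): add — endpoints in different components.
n6 n7 (9): add — endpoints in different components.
MST edge set: {n1 n5, n2 n9, n2 n7, n5 n6, n4 n6, n3 n5, n6 n7}.
Of the listed edges, {} are in the MST → 0.

0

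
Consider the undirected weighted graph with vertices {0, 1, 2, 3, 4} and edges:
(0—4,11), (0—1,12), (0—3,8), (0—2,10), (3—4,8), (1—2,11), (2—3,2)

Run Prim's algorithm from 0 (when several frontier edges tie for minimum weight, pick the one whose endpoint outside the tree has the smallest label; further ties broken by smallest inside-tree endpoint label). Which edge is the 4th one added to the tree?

Prim's algorithm from 0:
Step 1: cheapest edge leaving the tree is 0—3 (8); add 3.
Step 2: cheapest edge leaving the tree is 2—3 (2); add 2.
Step 3: cheapest edge leaving the tree is 3—4 (8); add 4.
Step 4: cheapest edge leaving the tree is 1—2 (11); add 1.
The 4th edge added is 1—2.

1-2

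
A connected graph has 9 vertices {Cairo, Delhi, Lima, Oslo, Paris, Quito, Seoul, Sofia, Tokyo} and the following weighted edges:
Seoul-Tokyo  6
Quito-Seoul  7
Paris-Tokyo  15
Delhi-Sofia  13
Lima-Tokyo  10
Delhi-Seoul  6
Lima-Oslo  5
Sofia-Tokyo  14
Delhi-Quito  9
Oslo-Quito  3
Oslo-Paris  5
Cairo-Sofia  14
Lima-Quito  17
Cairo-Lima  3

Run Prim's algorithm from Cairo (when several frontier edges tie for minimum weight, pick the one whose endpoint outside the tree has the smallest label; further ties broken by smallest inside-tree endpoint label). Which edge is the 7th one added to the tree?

Seoul-Tokyo

Grow the tree from Cairo using Prim:
Step 1: frontier [Cairo-Lima 3, Cairo-Sofia 14] → take Cairo-Lima (3); add Lima.
Step 2: frontier [Cairo-Sofia 14, Lima-Oslo 5, Lima-Tokyo 10, Lima-Quito 17] → take Lima-Oslo (5); add Oslo.
Step 3: frontier [Cairo-Sofia 14, Lima-Tokyo 10, Lima-Quito 17, Oslo-Quito 3, Oslo-Paris 5] → take Oslo-Quito (3); add Quito.
Step 4: frontier [Cairo-Sofia 14, Lima-Tokyo 10, Oslo-Paris 5, Quito-Seoul 7, Delhi-Quito 9] → take Oslo-Paris (5); add Paris.
Step 5: frontier [Cairo-Sofia 14, Lima-Tokyo 10, Paris-Tokyo 15, Quito-Seoul 7, Delhi-Quito 9] → take Quito-Seoul (7); add Seoul.
Step 6: frontier [Cairo-Sofia 14, Lima-Tokyo 10, Paris-Tokyo 15, Delhi-Quito 9, Delhi-Seoul 6, Seoul-Tokyo 6] → take Delhi-Seoul (6); add Delhi.
Step 7: frontier [Cairo-Sofia 14, Delhi-Sofia 13, Lima-Tokyo 10, Paris-Tokyo 15, Seoul-Tokyo 6] → take Seoul-Tokyo (6); add Tokyo.
Step 8: frontier [Cairo-Sofia 14, Delhi-Sofia 13, Sofia-Tokyo 14] → take Delhi-Sofia (13); add Sofia.
The 7th edge added is Seoul-Tokyo.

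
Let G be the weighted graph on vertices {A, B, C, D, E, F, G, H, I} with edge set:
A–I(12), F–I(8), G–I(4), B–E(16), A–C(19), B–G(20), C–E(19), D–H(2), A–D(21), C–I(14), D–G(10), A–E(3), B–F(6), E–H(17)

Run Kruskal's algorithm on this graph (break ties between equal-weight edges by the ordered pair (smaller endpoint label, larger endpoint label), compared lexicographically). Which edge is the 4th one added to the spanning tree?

Sort edges by weight, then run Kruskal:
D–H (2): add — endpoints in different components.
A–E (3): add — endpoints in different components.
G–I (4): add — endpoints in different components.
B–F (6): add — endpoints in different components.
F–I (8): add — endpoints in different components.
D–G (10): add — endpoints in different components.
A–I (12): add — endpoints in different components.
C–I (14): add — endpoints in different components.
The 4th edge added is B–F.

B-F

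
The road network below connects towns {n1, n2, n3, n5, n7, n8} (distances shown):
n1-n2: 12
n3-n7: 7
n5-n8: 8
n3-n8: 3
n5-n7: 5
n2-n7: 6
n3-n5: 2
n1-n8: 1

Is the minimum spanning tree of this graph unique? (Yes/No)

Yes

Sort edges by weight, then run Kruskal:
n1-n8 (1): add. Components now {n5} {n1,n8} {n7} {n3} {n2}
n3-n5 (2): add. Components now {n3,n5} {n1,n8} {n7} {n2}
n3-n8 (3): add. Components now {n1,n3,n5,n8} {n7} {n2}
n5-n7 (5): add. Components now {n1,n3,n5,n7,n8} {n2}
n2-n7 (6): add. Components now {n1,n2,n3,n5,n7,n8}
Every non-tree edge has weight strictly greater than the heaviest edge on the tree path between its endpoints, so the MST is unique.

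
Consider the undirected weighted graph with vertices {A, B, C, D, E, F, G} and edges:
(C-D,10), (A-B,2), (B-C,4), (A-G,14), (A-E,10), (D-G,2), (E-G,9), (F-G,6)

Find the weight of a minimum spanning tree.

33

Grow the tree from E using Prim:
Step 1: frontier [E-G 9, A-E 10] → take E-G (9); add G.
Step 2: frontier [A-E 10, D-G 2, F-G 6, A-G 14] → take D-G (2); add D.
Step 3: frontier [C-D 10, A-E 10, F-G 6, A-G 14] → take F-G (6); add F.
Step 4: frontier [C-D 10, A-E 10, A-G 14] → take A-E (10); add A.
Step 5: frontier [A-B 2, C-D 10] → take A-B (2); add B.
Step 6: frontier [B-C 4, C-D 10] → take B-C (4); add C.
MST edges: E-G, D-G, F-G, A-E, A-B, B-C; total weight 9+2+6+10+2+4 = 33.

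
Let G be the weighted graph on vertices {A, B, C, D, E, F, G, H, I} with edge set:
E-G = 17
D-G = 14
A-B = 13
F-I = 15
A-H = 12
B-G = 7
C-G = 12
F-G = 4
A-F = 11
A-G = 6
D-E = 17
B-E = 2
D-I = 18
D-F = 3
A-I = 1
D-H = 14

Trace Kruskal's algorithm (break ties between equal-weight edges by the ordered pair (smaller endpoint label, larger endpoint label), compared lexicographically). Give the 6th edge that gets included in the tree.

Kruskal's algorithm — process edges by increasing weight (ties by edge label):
A-I (1): add — endpoints in different components.
B-E (2): add — endpoints in different components.
D-F (3): add — endpoints in different components.
F-G (4): add — endpoints in different components.
A-G (6): add — endpoints in different components.
B-G (7): add — endpoints in different components.
A-F (11): skip — A and F already connected.
A-H (12): add — endpoints in different components.
C-G (12): add — endpoints in different components.
The 6th edge added is B-G.

B-G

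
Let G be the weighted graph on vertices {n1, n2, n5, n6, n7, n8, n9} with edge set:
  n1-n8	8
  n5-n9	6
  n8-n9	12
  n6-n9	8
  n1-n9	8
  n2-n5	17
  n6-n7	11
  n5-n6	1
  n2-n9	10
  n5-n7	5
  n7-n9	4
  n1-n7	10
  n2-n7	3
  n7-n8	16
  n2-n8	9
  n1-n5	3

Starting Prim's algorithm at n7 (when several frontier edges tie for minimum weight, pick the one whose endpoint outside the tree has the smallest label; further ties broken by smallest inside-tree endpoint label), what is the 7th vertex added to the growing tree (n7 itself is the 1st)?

Prim's algorithm from n7:
Step 1: cheapest edge leaving the tree is n2-n7 (3); add n2.
Step 2: cheapest edge leaving the tree is n7-n9 (4); add n9.
Step 3: cheapest edge leaving the tree is n5-n7 (5); add n5.
Step 4: cheapest edge leaving the tree is n5-n6 (1); add n6.
Step 5: cheapest edge leaving the tree is n1-n5 (3); add n1.
Step 6: cheapest edge leaving the tree is n1-n8 (8); add n8.
Vertex order: n7, n2, n9, n5, n6, n1, n8. The 7th vertex is n8.

n8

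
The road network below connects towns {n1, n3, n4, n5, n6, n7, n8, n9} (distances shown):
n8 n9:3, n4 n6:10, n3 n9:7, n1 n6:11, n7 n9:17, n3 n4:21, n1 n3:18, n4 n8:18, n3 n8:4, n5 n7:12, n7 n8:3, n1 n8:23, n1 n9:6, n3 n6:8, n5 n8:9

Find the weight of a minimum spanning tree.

Prim, starting at n9.
Step 1: cheapest edge leaving the tree is n8 n9 (3); add n8.
Step 2: cheapest edge leaving the tree is n7 n8 (3); add n7.
Step 3: cheapest edge leaving the tree is n3 n8 (4); add n3.
Step 4: cheapest edge leaving the tree is n1 n9 (6); add n1.
Step 5: cheapest edge leaving the tree is n3 n6 (8); add n6.
Step 6: cheapest edge leaving the tree is n5 n8 (9); add n5.
Step 7: cheapest edge leaving the tree is n4 n6 (10); add n4.
MST edges: n8 n9, n7 n8, n3 n8, n1 n9, n3 n6, n5 n8, n4 n6; total weight 3+3+4+6+8+9+10 = 43.

43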